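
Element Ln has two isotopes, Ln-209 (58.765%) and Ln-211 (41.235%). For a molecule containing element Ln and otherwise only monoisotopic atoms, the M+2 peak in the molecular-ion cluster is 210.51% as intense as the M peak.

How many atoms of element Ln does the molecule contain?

3

With n Ln atoms, P(M+2)/P(M) = C(n,1)·p^(n−1)q / p^n = n·q/p = n · 0.41235/0.58765.
n = 2.1051 × 0.58765/0.41235 = 3.00 ≈ 3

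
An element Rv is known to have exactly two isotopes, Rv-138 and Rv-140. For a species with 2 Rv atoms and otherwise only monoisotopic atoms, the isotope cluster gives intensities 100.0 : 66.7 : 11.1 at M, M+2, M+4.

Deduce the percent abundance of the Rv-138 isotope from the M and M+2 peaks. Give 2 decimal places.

Let p = fractional abundance of Rv-138. I(M+2)/I(M) = [C(2,1)·p^1·(1−p)] / p^2 = 2·(1−p)/p = 66.7/100.0 = 0.6670
(1−p)/p = 0.6670/2 = 0.3335  ⇒  p = 1/(1 + 0.3335) = 0.7499
Rv-138: 74.99%, Rv-140: 25.01%.

74.99%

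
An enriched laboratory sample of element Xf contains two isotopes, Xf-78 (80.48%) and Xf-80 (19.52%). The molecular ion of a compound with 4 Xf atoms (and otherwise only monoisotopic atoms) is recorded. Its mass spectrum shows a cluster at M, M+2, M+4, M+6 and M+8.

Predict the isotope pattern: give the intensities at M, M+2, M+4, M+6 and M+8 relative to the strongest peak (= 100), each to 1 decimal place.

100.0 : 97.0 : 35.3 : 5.7 : 0.3

The 4 Xf atoms are independent, so intensities follow the terms of (0.8048 + 0.1952)^4.
P(M) = 0.8048^4 = 0.419519
P(M+2) = 4 × 0.8048^3 × 0.1952^1 = 0.407009
P(M+4) = 6 × 0.8048^2 × 0.1952^2 = 0.148077
P(M+6) = 4 × 0.8048^1 × 0.1952^3 = 0.023943
P(M+8) = 0.1952^4 = 0.001452
The M peak is largest (0.419519); scaling to 100 gives 100.0 : 97.0 : 35.3 : 5.7 : 0.3.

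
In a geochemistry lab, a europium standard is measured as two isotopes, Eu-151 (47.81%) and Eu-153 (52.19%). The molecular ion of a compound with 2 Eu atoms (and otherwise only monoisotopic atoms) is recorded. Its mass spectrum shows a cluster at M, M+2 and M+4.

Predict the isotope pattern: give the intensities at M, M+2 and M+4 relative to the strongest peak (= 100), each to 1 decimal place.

The 2 Eu atoms are independent, so intensities follow the terms of (0.4781 + 0.5219)^2.
P(M) = 0.4781^2 = 0.228580
P(M+2) = 2 × 0.4781^1 × 0.5219^1 = 0.499041
P(M+4) = 0.5219^2 = 0.272380
The M+2 peak is largest (0.499041); scaling to 100 gives 45.8 : 100.0 : 54.6.

45.8 : 100.0 : 54.6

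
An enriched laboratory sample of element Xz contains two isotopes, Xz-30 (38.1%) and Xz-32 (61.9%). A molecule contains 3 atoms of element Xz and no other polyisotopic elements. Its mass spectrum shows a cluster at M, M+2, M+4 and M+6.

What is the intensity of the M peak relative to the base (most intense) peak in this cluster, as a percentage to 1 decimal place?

12.6%

Binomial terms of (0.381 + 0.619)^3: M 0.0553, M+2 0.2696, M+4 0.4380, M+6 0.2372 → M+4 is the base peak.
P(M+4) = C(3,2) × 0.381^1 × 0.619^2 = 3 × 0.3810 × 0.383161 = 0.437953 (base)
P(M) = C(3,0) × 0.381^3 × 0.619^0 = 1 × 0.05530634 × 1.0000 = 0.055306
Relative intensity = 0.055306 / 0.437953 × 100 = 12.6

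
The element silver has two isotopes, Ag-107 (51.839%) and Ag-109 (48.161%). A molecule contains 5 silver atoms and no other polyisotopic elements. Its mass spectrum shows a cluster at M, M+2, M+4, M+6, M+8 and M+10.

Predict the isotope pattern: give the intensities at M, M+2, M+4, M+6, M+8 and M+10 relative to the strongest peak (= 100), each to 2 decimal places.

11.59 : 53.82 : 100.00 : 92.90 : 43.16 : 8.02

Expanding (0.51839 + 0.48161)^5:
P(M) = 0.51839^5 = 0.037435
P(M+2) = 5 × 0.51839^4 × 0.48161^1 = 0.173897
P(M+4) = 10 × 0.51839^3 × 0.48161^2 = 0.323118
P(M+6) = 10 × 0.51839^2 × 0.48161^3 = 0.300192
P(M+8) = 5 × 0.51839^1 × 0.48161^4 = 0.139447
P(M+10) = 0.48161^5 = 0.025911
The M+4 peak is largest (0.323118); scaling to 100 gives 11.59 : 53.82 : 100.00 : 92.90 : 43.16 : 8.02.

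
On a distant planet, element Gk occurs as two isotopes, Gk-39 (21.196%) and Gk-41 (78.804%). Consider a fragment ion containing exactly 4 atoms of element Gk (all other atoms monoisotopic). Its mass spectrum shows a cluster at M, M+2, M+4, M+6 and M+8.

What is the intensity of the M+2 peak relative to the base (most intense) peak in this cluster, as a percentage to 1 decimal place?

(0.21196 + 0.78804)^4 gives M 0.0020, M+2 0.0300, M+4 0.1674, M+6 0.4149, M+8 0.3856; the largest is M+6.
P(M+6) = C(4,3) × 0.21196^1 × 0.78804^3 = 4 × 0.21196 × 0.48937839 = 0.414915 (base)
P(M+2) = C(4,1) × 0.21196^3 × 0.78804^1 = 4 × 0.00952274 × 0.78804 = 0.030017
Relative intensity = 0.030017 / 0.414915 × 100 = 7.2

7.2%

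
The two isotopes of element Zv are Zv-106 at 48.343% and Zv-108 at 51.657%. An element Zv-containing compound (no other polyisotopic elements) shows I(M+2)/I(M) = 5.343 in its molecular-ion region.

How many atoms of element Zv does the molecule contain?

With n Zv atoms, P(M+2)/P(M) = C(n,1)·p^(n−1)q / p^n = n·q/p = n · 0.51657/0.48343.
n = 5.343 × 0.48343/0.51657 = 5.00 ≈ 5

5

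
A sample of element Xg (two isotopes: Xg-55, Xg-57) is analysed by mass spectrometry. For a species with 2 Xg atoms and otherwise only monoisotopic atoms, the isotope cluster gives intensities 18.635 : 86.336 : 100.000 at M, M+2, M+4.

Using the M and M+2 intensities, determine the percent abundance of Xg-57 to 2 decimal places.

Write p for the Xg-55 fraction. I(M+2)/I(M) = [C(2,1)·p^1·(1−p)] / p^2 = 2·(1−p)/p = 86.336/18.635 = 4.6330
(1−p)/p = 4.6330/2 = 2.3165  ⇒  p = 1/(1 + 2.3165) = 0.3015
Xg-55: 30.15%, Xg-57: 69.85%.

69.85%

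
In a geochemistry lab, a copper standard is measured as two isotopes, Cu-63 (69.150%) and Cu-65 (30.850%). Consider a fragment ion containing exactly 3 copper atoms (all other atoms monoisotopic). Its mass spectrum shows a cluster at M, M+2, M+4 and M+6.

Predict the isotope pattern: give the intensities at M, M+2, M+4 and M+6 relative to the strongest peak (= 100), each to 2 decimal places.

The 3 Cu atoms are independent, so intensities follow the terms of (0.69150 + 0.30850)^3.
P(M) = 0.69150^3 = 0.330656
P(M+2) = 3 × 0.69150^2 × 0.30850^1 = 0.442548
P(M+4) = 3 × 0.69150^1 × 0.30850^2 = 0.197435
P(M+6) = 0.30850^3 = 0.029361
The M+2 peak is largest (0.442548); scaling to 100 gives 74.72 : 100.00 : 44.61 : 6.63.

74.72 : 100.00 : 44.61 : 6.63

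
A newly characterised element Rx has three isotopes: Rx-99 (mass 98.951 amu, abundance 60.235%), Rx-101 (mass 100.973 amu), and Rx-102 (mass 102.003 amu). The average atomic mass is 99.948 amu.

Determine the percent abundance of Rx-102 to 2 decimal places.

Let x and y be the fractions of Rx-101 and Rx-102. Then x + y = 1 − 0.60235 = 0.39765 and 100.973x + 102.003y = 99.948 − 0.60235×98.951 = 40.34486515.
Substituting: 100.973x + 102.003(0.39765 − x) = 40.34486515
(100.973 − 102.003)x = -0.2166278  ⇒  x = 0.21032, y = 0.18733
Rx-101: 21.03%, Rx-102: 18.73%.

18.73%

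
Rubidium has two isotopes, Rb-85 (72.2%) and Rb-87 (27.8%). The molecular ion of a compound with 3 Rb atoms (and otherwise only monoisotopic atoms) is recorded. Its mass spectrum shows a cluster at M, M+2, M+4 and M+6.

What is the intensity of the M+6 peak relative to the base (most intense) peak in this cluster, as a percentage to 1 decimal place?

4.9%

Binomial terms of (0.722 + 0.278)^3: M 0.3764, M+2 0.4348, M+4 0.1674, M+6 0.0215 → M+2 is the base peak.
P(M+2) = C(3,1) × 0.722^2 × 0.278^1 = 3 × 0.521284 × 0.2780 = 0.434751 (base)
P(M+6) = C(3,3) × 0.722^0 × 0.278^3 = 1 × 1.0000 × 0.02148495 = 0.021485
Relative intensity = 0.021485 / 0.434751 × 100 = 4.9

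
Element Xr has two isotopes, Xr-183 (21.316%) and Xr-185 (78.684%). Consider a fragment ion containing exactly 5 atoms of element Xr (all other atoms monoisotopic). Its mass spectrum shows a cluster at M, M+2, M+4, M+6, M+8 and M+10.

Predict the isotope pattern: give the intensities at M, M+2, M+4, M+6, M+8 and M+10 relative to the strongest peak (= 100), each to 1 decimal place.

0.1 : 2.0 : 14.7 : 54.2 : 100.0 : 73.8

Expanding (0.21316 + 0.78684)^5:
P(M) = 0.21316^5 = 0.000440
P(M+2) = 5 × 0.21316^4 × 0.78684^1 = 0.008122
P(M+4) = 10 × 0.21316^3 × 0.78684^2 = 0.059964
P(M+6) = 10 × 0.21316^2 × 0.78684^3 = 0.221346
P(M+8) = 5 × 0.21316^1 × 0.78684^4 = 0.408528
P(M+10) = 0.78684^5 = 0.301601
The M+8 peak is largest (0.408528); scaling to 100 gives 0.1 : 2.0 : 14.7 : 54.2 : 100.0 : 73.8.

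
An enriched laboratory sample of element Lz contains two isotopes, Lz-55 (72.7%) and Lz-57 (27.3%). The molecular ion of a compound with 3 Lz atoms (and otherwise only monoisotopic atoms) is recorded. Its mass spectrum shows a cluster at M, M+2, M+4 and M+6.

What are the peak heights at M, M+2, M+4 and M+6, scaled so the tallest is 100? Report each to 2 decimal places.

88.77 : 100.00 : 37.55 : 4.70

Each Lz atom is independently Lz-55 (p = 0.727) or Lz-57 (q = 0.273); the cluster is the binomial expansion (p + q)^3.
P(M) = 0.727^3 = 0.384241
P(M+2) = 3 × 0.727^2 × 0.273^1 = 0.432865
P(M+4) = 3 × 0.727^1 × 0.273^2 = 0.162548
P(M+6) = 0.273^3 = 0.020346
The M+2 peak is largest (0.432865); scaling to 100 gives 88.77 : 100.00 : 37.55 : 4.70.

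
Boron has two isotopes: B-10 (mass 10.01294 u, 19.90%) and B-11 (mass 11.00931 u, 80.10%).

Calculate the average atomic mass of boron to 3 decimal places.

10.811 u

Average mass = Σ (abundance × isotope mass) = 0.1990 × 10.01294 + 0.8010 × 11.00931
= 1.992575 + 8.818457 = 10.811032 u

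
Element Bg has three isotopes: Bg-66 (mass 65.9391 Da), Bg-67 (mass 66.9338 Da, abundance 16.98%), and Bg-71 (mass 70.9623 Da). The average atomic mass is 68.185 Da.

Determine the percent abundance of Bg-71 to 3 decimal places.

41.348%

The remaining 83.02% is split between Bg-66 (fraction x) and Bg-71 (fraction 0.8302 − x).
Substituting: 65.9391x + 70.9623(0.8302 − x) = 56.81964076
(65.9391 − 70.9623)x = -2.0932607  ⇒  x = 0.41672, y = 0.41348
Bg-66: 41.672%, Bg-71: 41.348%.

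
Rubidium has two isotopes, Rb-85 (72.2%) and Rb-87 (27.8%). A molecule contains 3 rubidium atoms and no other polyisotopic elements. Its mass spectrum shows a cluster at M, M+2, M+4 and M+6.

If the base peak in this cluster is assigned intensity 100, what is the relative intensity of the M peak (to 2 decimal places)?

Binomial terms of (0.722 + 0.278)^3: M 0.3764, M+2 0.4348, M+4 0.1674, M+6 0.0215 → M+2 is the base peak.
P(M+2) = C(3,1) × 0.722^2 × 0.278^1 = 3 × 0.521284 × 0.2780 = 0.434751 (base)
P(M) = C(3,0) × 0.722^3 × 0.278^0 = 1 × 0.37636705 × 1.0000 = 0.376367
Relative intensity = 0.376367 / 0.434751 × 100 = 86.57

86.57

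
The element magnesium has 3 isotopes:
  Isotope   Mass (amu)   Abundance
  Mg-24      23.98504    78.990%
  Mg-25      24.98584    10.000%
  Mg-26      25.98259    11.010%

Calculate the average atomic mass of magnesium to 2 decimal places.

24.31 amu

Average mass = Σ (abundance × isotope mass) = 0.78990 × 23.98504 + 0.10000 × 24.98584 + 0.11010 × 25.98259
= 18.945783 + 2.498584 + 2.860683 = 24.305050 amu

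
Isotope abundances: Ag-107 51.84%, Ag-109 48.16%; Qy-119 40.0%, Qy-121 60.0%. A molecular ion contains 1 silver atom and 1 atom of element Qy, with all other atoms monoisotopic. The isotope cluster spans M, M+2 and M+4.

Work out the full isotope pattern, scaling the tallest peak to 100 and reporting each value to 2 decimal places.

Silver pattern (n=1): 0.5184 : 0.4816
Element Qy pattern (n=1): 0.4000 : 0.6000
Convolve the two distributions (both contribute in 2-u steps):
  M: 0.5184×0.4000 = 0.207360
  M+2: 0.5184×0.6000 + 0.4816×0.4000 = 0.503680
  M+4: 0.4816×0.6000 = 0.288960
Scale to base peak (0.503680) = 100: 41.17 : 100.00 : 57.37

41.17 : 100.00 : 57.37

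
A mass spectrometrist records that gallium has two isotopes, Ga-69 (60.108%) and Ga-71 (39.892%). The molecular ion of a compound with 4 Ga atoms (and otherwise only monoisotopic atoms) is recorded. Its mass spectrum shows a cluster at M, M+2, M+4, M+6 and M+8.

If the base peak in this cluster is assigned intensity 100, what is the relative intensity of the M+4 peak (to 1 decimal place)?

Term probabilities: M 0.1305, M+2 0.3465, M+4 0.3450, M+6 0.1526, M+8 0.0253. Base peak = M+2.
P(M+2) = C(4,1) × 0.60108^3 × 0.39892^1 = 4 × 0.2171685 × 0.39892 = 0.346531 (base)
P(M+4) = C(4,2) × 0.60108^2 × 0.39892^2 = 6 × 0.36129717 × 0.15913717 = 0.344975
Relative intensity = 0.344975 / 0.346531 × 100 = 99.6

99.6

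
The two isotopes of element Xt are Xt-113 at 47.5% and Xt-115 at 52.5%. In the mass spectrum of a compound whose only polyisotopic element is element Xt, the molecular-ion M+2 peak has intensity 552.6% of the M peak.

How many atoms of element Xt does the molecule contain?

5

For n independent Xt atoms, I(M+2)/I(M) = n · (abundance Xt-115) / (abundance Xt-113) = n · 0.525/0.475.
n = 5.526 × 0.475/0.525 = 5.00 ≈ 5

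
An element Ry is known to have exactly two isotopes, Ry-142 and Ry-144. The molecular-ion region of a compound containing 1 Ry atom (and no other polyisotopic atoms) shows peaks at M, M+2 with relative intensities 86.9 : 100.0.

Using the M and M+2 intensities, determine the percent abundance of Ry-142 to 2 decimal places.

Let p = fractional abundance of Ry-142. I(M+2)/I(M) = [C(1,1)·p^0·(1−p)] / p^1 = 1·(1−p)/p = 100.0/86.9 = 1.1507
(1−p)/p = 1.1507/1 = 1.1507  ⇒  p = 1/(1 + 1.1507) = 0.4650
Ry-142: 46.50%, Ry-144: 53.50%.

46.50%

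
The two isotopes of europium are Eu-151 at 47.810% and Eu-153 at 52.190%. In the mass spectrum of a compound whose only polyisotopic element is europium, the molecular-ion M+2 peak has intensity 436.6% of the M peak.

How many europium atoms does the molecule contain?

For n independent Eu atoms, I(M+2)/I(M) = n · (abundance Eu-153) / (abundance Eu-151) = n · 0.52190/0.47810.
n = 4.366 × 0.47810/0.52190 = 4.00 ≈ 4

4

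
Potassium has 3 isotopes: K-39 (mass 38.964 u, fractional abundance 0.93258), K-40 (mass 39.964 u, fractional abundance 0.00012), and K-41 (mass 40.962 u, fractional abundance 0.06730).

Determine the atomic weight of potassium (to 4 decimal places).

39.0986 u

Ar = Σ fᵢ·mᵢ = 0.93258 × 38.964 + 0.00012 × 39.964 + 0.06730 × 40.962
= 36.33705 + 0.00480 + 2.75674 = 39.09859 u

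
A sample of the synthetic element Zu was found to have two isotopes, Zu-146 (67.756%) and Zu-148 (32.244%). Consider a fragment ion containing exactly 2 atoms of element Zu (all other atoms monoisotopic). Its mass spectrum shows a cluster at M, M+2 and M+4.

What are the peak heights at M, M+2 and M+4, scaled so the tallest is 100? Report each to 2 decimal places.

Expanding (0.67756 + 0.32244)^2:
P(M) = 0.67756^2 = 0.459088
P(M+2) = 2 × 0.67756^1 × 0.32244^1 = 0.436945
P(M+4) = 0.32244^2 = 0.103968
The M peak is largest (0.459088); scaling to 100 gives 100.00 : 95.18 : 22.65.

100.00 : 95.18 : 22.65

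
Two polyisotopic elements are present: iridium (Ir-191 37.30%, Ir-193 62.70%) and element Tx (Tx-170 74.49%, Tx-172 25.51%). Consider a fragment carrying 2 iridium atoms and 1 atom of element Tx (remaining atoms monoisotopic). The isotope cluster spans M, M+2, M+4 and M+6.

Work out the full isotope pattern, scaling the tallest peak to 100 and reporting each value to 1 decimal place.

25.1 : 93.1 : 100.0 : 24.3

Iridium pattern (n=2): 0.139129 : 0.467742 : 0.393129
Element Tx pattern (n=1): 0.7449 : 0.2551
Convolve the two distributions (both contribute in 2-u steps):
  M: 0.139129×0.7449 = 0.103637
  M+2: 0.139129×0.2551 + 0.467742×0.7449 = 0.383913
  M+4: 0.467742×0.2551 + 0.393129×0.7449 = 0.412163
  M+6: 0.393129×0.2551 = 0.100287
Scale to base peak (0.412163) = 100: 25.1 : 93.1 : 100.0 : 24.3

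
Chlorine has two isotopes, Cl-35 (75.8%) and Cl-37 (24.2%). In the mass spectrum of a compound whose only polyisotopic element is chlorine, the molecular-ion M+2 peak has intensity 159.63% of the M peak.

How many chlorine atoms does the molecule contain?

For n independent Cl atoms, I(M+2)/I(M) = n · (abundance Cl-37) / (abundance Cl-35) = n · 0.242/0.758.
n = 1.5963 × 0.758/0.242 = 5.00 ≈ 5

5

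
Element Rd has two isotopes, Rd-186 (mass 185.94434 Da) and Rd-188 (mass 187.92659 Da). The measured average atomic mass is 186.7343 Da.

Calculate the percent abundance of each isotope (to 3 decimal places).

Writing the weighted mean with unknown fraction x of Rd-186:
185.94434·x + 187.92659·(1 − x) = 186.7343
(185.94434 − 187.92659)·x = 186.7343 − 187.92659
x = -1.19229 / -1.98225 = 0.60148 → 60.148% Rd-186, 39.852% Rd-188.

Rd-186: 60.148%, Rd-188: 39.852%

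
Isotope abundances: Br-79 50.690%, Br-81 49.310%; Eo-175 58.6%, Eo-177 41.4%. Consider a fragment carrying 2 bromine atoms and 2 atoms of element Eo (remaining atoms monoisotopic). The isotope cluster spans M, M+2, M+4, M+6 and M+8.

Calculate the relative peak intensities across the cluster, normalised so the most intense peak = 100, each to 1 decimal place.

23.8 : 80.1 : 100.0 : 55.0 : 11.3

Bromine pattern (n=2): 0.25694761 : 0.49990478 : 0.24314761
Element Eo pattern (n=2): 0.343396 : 0.485208 : 0.171396
Convolve the two distributions (both contribute in 2-u steps):
  M: 0.25694761×0.343396 = 0.088235
  M+2: 0.25694761×0.485208 + 0.49990478×0.343396 = 0.296338
  M+4: 0.25694761×0.171396 + 0.49990478×0.485208 + 0.24314761×0.343396 = 0.370094
  M+6: 0.49990478×0.171396 + 0.24314761×0.485208 = 0.203659
  M+8: 0.24314761×0.171396 = 0.041675
Scale to base peak (0.370094) = 100: 23.8 : 80.1 : 100.0 : 55.0 : 11.3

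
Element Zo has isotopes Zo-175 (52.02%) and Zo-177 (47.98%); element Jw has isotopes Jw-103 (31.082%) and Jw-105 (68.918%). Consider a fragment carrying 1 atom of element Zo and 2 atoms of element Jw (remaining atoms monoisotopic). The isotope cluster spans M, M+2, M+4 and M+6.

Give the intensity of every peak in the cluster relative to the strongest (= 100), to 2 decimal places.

Element Zo pattern (n=1): 0.5202 : 0.4798
Element Jw pattern (n=2): 0.09660907 : 0.42842186 : 0.47496907
Convolve the two distributions (both contribute in 2-u steps):
  M: 0.5202×0.09660907 = 0.050256
  M+2: 0.5202×0.42842186 + 0.4798×0.09660907 = 0.269218
  M+4: 0.5202×0.47496907 + 0.4798×0.42842186 = 0.452636
  M+6: 0.4798×0.47496907 = 0.227890
Scale to base peak (0.452636) = 100: 11.10 : 59.48 : 100.00 : 50.35

11.10 : 59.48 : 100.00 : 50.35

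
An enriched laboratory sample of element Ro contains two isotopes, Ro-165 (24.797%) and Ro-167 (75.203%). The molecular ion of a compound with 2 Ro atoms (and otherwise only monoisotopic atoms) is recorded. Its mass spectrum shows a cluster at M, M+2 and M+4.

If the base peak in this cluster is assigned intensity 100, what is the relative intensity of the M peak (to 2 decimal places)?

Term probabilities: M 0.0615, M+2 0.3730, M+4 0.5655. Base peak = M+4.
P(M+4) = C(2,2) × 0.24797^0 × 0.75203^2 = 1 × 1.0000 × 0.56554912 = 0.565549 (base)
P(M) = C(2,0) × 0.24797^2 × 0.75203^0 = 1 × 0.06148912 × 1.0000 = 0.061489
Relative intensity = 0.061489 / 0.565549 × 100 = 10.87

10.87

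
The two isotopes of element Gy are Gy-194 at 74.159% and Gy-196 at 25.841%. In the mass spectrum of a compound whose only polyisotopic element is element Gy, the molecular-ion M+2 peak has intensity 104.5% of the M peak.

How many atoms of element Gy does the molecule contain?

With n Gy atoms, P(M+2)/P(M) = C(n,1)·p^(n−1)q / p^n = n·q/p = n · 0.25841/0.74159.
n = 1.045 × 0.74159/0.25841 = 3.00 ≈ 3

3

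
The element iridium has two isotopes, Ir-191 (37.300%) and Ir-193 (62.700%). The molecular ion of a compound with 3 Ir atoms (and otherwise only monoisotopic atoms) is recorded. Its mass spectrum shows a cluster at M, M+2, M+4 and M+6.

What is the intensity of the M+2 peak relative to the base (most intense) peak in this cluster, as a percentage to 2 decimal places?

59.49%

Term probabilities: M 0.0519, M+2 0.2617, M+4 0.4399, M+6 0.2465. Base peak = M+4.
P(M+4) = C(3,2) × 0.37300^1 × 0.62700^2 = 3 × 0.3730 × 0.393129 = 0.439911 (base)
P(M+2) = C(3,1) × 0.37300^2 × 0.62700^1 = 3 × 0.139129 × 0.6270 = 0.261702
Relative intensity = 0.261702 / 0.439911 × 100 = 59.49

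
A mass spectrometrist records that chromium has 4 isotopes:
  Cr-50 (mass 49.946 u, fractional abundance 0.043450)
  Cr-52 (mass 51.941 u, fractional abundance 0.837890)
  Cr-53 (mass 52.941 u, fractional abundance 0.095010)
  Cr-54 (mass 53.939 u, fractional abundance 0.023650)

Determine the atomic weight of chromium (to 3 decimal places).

Weight each isotope mass by its fractional abundance: 0.043450 × 49.946 + 0.837890 × 51.941 + 0.095010 × 52.941 + 0.023650 × 53.939
= 2.1702 + 43.5208 + 5.0299 + 1.2757 = 51.9966 u

51.997 u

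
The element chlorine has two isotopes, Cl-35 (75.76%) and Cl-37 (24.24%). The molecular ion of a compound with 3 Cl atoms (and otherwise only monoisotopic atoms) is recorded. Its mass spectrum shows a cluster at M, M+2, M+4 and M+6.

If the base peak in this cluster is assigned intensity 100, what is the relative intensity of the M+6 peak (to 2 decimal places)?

(0.7576 + 0.2424)^3 gives M 0.4348, M+2 0.4174, M+4 0.1335, M+6 0.0142; the largest is M.
P(M) = C(3,0) × 0.7576^3 × 0.2424^0 = 1 × 0.4348304 × 1.0000 = 0.434830 (base)
P(M+6) = C(3,3) × 0.7576^0 × 0.2424^3 = 1 × 1.0000 × 0.01424288 = 0.014243
Relative intensity = 0.014243 / 0.434830 × 100 = 3.28

3.28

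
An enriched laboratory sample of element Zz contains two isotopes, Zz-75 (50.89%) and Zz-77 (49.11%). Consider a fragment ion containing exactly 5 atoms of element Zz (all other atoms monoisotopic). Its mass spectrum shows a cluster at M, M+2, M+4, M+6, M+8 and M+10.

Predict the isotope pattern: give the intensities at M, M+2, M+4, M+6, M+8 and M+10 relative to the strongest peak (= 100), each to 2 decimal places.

10.74 : 51.81 : 100.00 : 96.50 : 46.56 : 8.99

Expanding (0.5089 + 0.4911)^5:
P(M) = 0.5089^5 = 0.034132
P(M+2) = 5 × 0.5089^4 × 0.4911^1 = 0.164691
P(M+4) = 10 × 0.5089^3 × 0.4911^2 = 0.317861
P(M+6) = 10 × 0.5089^2 × 0.4911^3 = 0.306743
P(M+8) = 5 × 0.5089^1 × 0.4911^4 = 0.148007
P(M+10) = 0.4911^5 = 0.028566
The M+4 peak is largest (0.317861); scaling to 100 gives 10.74 : 51.81 : 100.00 : 96.50 : 46.56 : 8.99.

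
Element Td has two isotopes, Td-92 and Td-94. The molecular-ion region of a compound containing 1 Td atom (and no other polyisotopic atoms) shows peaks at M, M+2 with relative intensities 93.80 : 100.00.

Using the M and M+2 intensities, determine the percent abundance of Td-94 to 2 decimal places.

51.60%

If p is the fraction of Td that is Td-92, then I(M+2)/I(M) = [C(1,1)·p^0·(1−p)] / p^1 = 1·(1−p)/p = 100.00/93.80 = 1.0661
(1−p)/p = 1.0661/1 = 1.0661  ⇒  p = 1/(1 + 1.0661) = 0.4840
Td-92: 48.40%, Td-94: 51.60%.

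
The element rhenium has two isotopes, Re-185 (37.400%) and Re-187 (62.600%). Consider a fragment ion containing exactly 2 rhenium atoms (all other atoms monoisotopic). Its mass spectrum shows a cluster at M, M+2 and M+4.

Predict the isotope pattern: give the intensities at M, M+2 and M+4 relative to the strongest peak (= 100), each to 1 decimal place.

29.9 : 100.0 : 83.7

Each Re atom is independently Re-185 (p = 0.37400) or Re-187 (q = 0.62600); the cluster is the binomial expansion (p + q)^2.
P(M) = 0.37400^2 = 0.139876
P(M+2) = 2 × 0.37400^1 × 0.62600^1 = 0.468248
P(M+4) = 0.62600^2 = 0.391876
The M+2 peak is largest (0.468248); scaling to 100 gives 29.9 : 100.0 : 83.7.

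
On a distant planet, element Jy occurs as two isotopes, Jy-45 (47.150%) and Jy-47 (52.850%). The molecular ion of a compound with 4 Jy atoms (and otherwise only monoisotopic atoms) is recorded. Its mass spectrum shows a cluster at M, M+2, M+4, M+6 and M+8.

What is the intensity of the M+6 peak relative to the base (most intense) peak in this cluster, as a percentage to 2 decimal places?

74.73%

Binomial terms of (0.47150 + 0.52850)^4: M 0.0494, M+2 0.2216, M+4 0.3726, M+6 0.2784, M+8 0.0780 → M+4 is the base peak.
P(M+4) = C(4,2) × 0.47150^2 × 0.52850^2 = 6 × 0.22231225 × 0.27931225 = 0.372567 (base)
P(M+6) = C(4,3) × 0.47150^1 × 0.52850^3 = 4 × 0.4715 × 0.14761652 = 0.278405
Relative intensity = 0.278405 / 0.372567 × 100 = 74.73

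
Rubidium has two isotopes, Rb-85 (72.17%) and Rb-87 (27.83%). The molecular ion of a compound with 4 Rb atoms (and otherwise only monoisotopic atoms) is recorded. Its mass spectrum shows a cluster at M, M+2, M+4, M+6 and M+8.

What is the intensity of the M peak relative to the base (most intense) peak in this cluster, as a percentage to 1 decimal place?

Binomial terms of (0.7217 + 0.2783)^4: M 0.2713, M+2 0.4184, M+4 0.2420, M+6 0.0622, M+8 0.0060 → M+2 is the base peak.
P(M+2) = C(4,1) × 0.7217^3 × 0.2783^1 = 4 × 0.37589809 × 0.2783 = 0.418450 (base)
P(M) = C(4,0) × 0.7217^4 × 0.2783^0 = 1 × 0.27128565 × 1.0000 = 0.271286
Relative intensity = 0.271286 / 0.418450 × 100 = 64.8

64.8%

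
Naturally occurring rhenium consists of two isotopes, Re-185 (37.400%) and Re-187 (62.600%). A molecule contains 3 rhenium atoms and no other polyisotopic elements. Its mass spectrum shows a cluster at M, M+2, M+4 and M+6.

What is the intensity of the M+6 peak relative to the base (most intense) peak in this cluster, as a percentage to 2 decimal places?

55.79%

(0.37400 + 0.62600)^3 gives M 0.0523, M+2 0.2627, M+4 0.4397, M+6 0.2453; the largest is M+4.
P(M+4) = C(3,2) × 0.37400^1 × 0.62600^2 = 3 × 0.3740 × 0.391876 = 0.439685 (base)
P(M+6) = C(3,3) × 0.37400^0 × 0.62600^3 = 1 × 1.0000 × 0.24531438 = 0.245314
Relative intensity = 0.245314 / 0.439685 × 100 = 55.79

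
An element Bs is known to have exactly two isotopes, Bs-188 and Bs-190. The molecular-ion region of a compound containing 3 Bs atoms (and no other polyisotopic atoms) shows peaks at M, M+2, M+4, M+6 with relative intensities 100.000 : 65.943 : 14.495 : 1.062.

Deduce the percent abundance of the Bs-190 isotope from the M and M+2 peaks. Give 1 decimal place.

Write p for the Bs-188 fraction. I(M+2)/I(M) = [C(3,1)·p^2·(1−p)] / p^3 = 3·(1−p)/p = 65.943/100.000 = 0.6594
(1−p)/p = 0.6594/3 = 0.2198  ⇒  p = 1/(1 + 0.2198) = 0.8198
Bs-188: 82.0%, Bs-190: 18.0%.

18.0%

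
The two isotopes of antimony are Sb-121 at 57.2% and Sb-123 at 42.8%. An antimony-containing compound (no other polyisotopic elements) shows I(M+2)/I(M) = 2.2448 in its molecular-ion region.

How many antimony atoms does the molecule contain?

The M+2/M ratio from n Sb atoms is n · q/p = n · 0.428/0.572.
n = 2.2448 × 0.572/0.428 = 3.00 ≈ 3

3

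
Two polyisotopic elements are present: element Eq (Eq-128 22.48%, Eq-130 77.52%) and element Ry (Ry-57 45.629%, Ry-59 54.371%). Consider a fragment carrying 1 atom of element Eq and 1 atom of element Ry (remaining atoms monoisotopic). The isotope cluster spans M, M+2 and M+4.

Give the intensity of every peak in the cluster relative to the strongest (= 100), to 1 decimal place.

Element Eq pattern (n=1): 0.2248 : 0.7752
Element Ry pattern (n=1): 0.45629 : 0.54371
Convolve the two distributions (both contribute in 2-u steps):
  M: 0.2248×0.45629 = 0.102574
  M+2: 0.2248×0.54371 + 0.7752×0.45629 = 0.475942
  M+4: 0.7752×0.54371 = 0.421484
Scale to base peak (0.475942) = 100: 21.6 : 100.0 : 88.6

21.6 : 100.0 : 88.6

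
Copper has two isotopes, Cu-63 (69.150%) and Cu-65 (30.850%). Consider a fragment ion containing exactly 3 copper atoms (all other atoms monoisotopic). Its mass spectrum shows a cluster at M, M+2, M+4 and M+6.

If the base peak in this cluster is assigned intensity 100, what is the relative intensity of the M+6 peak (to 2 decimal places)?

Term probabilities: M 0.3307, M+2 0.4425, M+4 0.1974, M+6 0.0294. Base peak = M+2.
P(M+2) = C(3,1) × 0.69150^2 × 0.30850^1 = 3 × 0.47817225 × 0.3085 = 0.442548 (base)
P(M+6) = C(3,3) × 0.69150^0 × 0.30850^3 = 1 × 1.0000 × 0.02936064 = 0.029361
Relative intensity = 0.029361 / 0.442548 × 100 = 6.63

6.63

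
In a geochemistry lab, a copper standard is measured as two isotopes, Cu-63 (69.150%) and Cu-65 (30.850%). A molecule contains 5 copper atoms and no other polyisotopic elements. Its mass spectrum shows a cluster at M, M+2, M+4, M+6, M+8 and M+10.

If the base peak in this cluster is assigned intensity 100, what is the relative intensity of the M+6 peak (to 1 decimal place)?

Binomial terms of (0.69150 + 0.30850)^5: M 0.1581, M+2 0.3527, M+4 0.3147, M+6 0.1404, M+8 0.0313, M+10 0.0028 → M+2 is the base peak.
P(M+2) = C(5,1) × 0.69150^4 × 0.30850^1 = 5 × 0.2286487 × 0.3085 = 0.352691 (base)
P(M+6) = C(5,3) × 0.69150^2 × 0.30850^3 = 10 × 0.47817225 × 0.02936064 = 0.140394
Relative intensity = 0.140394 / 0.352691 × 100 = 39.8

39.8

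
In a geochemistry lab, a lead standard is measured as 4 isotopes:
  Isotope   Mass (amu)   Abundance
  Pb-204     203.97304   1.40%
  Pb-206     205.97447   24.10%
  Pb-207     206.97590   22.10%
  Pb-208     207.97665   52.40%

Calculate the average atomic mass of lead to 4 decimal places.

207.2169 amu

The abundance-weighted mean is 0.0140 × 203.97304 + 0.2410 × 205.97447 + 0.2210 × 206.97590 + 0.5240 × 207.97665
= 2.855623 + 49.639847 + 45.741674 + 108.979765 = 207.216909 amu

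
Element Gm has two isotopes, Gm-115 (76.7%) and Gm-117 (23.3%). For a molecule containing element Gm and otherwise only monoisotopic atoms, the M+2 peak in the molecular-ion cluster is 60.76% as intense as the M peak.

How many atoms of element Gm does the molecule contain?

For n independent Gm atoms, I(M+2)/I(M) = n · (abundance Gm-117) / (abundance Gm-115) = n · 0.233/0.767.
n = 0.6076 × 0.767/0.233 = 2.00 ≈ 2

2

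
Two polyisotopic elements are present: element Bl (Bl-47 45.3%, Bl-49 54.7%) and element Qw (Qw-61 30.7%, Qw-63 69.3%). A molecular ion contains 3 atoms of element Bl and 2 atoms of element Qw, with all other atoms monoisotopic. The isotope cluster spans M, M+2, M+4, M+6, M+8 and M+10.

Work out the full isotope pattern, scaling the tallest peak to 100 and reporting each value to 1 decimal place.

2.5 : 20.4 : 64.6 : 100.0 : 75.7 : 22.4

Element Bl pattern (n=3): 0.09295968 : 0.33674797 : 0.40662503 : 0.16366732
Element Qw pattern (n=2): 0.094249 : 0.425502 : 0.480249
Convolve the two distributions (both contribute in 2-u steps):
  M: 0.09295968×0.094249 = 0.008761
  M+2: 0.09295968×0.425502 + 0.33674797×0.094249 = 0.071293
  M+4: 0.09295968×0.480249 + 0.33674797×0.425502 + 0.40662503×0.094249 = 0.226255
  M+6: 0.33674797×0.480249 + 0.40662503×0.425502 + 0.16366732×0.094249 = 0.350168
  M+8: 0.40662503×0.480249 + 0.16366732×0.425502 = 0.264922
  M+10: 0.16366732×0.480249 = 0.078601
Scale to base peak (0.350168) = 100: 2.5 : 20.4 : 64.6 : 100.0 : 75.7 : 22.4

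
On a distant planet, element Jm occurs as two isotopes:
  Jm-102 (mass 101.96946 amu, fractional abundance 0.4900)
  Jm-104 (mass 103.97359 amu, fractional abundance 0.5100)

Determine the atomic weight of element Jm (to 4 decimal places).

Weight each isotope mass by its fractional abundance: 0.4900 × 101.96946 + 0.5100 × 103.97359
= 49.965035 + 53.026531 = 102.991566 amu

102.9916 amu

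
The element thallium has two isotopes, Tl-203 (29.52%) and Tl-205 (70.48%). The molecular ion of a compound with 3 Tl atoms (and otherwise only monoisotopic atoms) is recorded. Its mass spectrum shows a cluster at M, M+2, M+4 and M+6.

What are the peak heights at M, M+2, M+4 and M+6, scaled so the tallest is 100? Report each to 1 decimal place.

The 3 Tl atoms are independent, so intensities follow the terms of (0.2952 + 0.7048)^3.
P(M) = 0.2952^3 = 0.025725
P(M+2) = 3 × 0.2952^2 × 0.7048^1 = 0.184255
P(M+4) = 3 × 0.2952^1 × 0.7048^2 = 0.439916
P(M+6) = 0.7048^3 = 0.350104
The M+4 peak is largest (0.439916); scaling to 100 gives 5.8 : 41.9 : 100.0 : 79.6.

5.8 : 41.9 : 100.0 : 79.6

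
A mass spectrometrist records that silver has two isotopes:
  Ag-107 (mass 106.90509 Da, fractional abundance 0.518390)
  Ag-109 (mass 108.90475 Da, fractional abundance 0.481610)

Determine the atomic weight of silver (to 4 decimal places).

The abundance-weighted mean is 0.518390 × 106.90509 + 0.481610 × 108.90475
= 55.418530 + 52.449617 = 107.868147 Da

107.8681 Da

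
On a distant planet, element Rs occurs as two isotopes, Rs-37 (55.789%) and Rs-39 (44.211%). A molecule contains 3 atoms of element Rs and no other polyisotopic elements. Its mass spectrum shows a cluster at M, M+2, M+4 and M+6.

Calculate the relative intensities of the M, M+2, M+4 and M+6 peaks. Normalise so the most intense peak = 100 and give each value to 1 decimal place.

42.1 : 100.0 : 79.2 : 20.9

Each Rs atom is independently Rs-37 (p = 0.55789) or Rs-39 (q = 0.44211); the cluster is the binomial expansion (p + q)^3.
P(M) = 0.55789^3 = 0.173638
P(M+2) = 3 × 0.55789^2 × 0.44211^1 = 0.412809
P(M+4) = 3 × 0.55789^1 × 0.44211^2 = 0.327138
P(M+6) = 0.44211^3 = 0.086415
The M+2 peak is largest (0.412809); scaling to 100 gives 42.1 : 100.0 : 79.2 : 20.9.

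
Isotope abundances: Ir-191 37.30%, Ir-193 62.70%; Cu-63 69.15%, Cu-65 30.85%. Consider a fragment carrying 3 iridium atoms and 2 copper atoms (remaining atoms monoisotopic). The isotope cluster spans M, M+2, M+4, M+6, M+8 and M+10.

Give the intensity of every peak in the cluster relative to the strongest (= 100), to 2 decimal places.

7.51 : 44.57 : 98.94 : 100.00 : 44.49 : 7.10

Iridium pattern (n=3): 0.05189512 : 0.26170165 : 0.43991135 : 0.24649188
Copper pattern (n=2): 0.47817225 : 0.4266555 : 0.09517225
Convolve the two distributions (both contribute in 2-u steps):
  M: 0.05189512×0.47817225 = 0.024815
  M+2: 0.05189512×0.4266555 + 0.26170165×0.47817225 = 0.147280
  M+4: 0.05189512×0.09517225 + 0.26170165×0.4266555 + 0.43991135×0.47817225 = 0.326949
  M+6: 0.26170165×0.09517225 + 0.43991135×0.4266555 + 0.24649188×0.47817225 = 0.330463
  M+8: 0.43991135×0.09517225 + 0.24649188×0.4266555 = 0.147034
  M+10: 0.24649188×0.09517225 = 0.023459
Scale to base peak (0.330463) = 100: 7.51 : 44.57 : 98.94 : 100.00 : 44.49 : 7.10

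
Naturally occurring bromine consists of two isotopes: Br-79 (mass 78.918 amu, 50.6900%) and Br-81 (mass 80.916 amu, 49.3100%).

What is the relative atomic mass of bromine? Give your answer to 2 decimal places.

79.90 amu

Ar = Σ fᵢ·mᵢ = 0.506900 × 78.918 + 0.493100 × 80.916
= 40.0035 + 39.8997 = 79.9032 amu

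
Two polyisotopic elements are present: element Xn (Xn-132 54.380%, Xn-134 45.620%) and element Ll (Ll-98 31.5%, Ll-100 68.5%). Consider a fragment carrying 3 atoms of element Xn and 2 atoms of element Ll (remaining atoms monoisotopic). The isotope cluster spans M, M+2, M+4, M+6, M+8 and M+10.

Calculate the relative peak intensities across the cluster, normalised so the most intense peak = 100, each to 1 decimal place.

Element Xn pattern (n=3): 0.16081169 : 0.40472026 : 0.33952442 : 0.09494363
Element Ll pattern (n=2): 0.099225 : 0.43155 : 0.469225
Convolve the two distributions (both contribute in 2-u steps):
  M: 0.16081169×0.099225 = 0.015957
  M+2: 0.16081169×0.43155 + 0.40472026×0.099225 = 0.109557
  M+4: 0.16081169×0.469225 + 0.40472026×0.43155 + 0.33952442×0.099225 = 0.283803
  M+6: 0.40472026×0.469225 + 0.33952442×0.43155 + 0.09494363×0.099225 = 0.345847
  M+8: 0.33952442×0.469225 + 0.09494363×0.43155 = 0.200286
  M+10: 0.09494363×0.469225 = 0.044550
Scale to base peak (0.345847) = 100: 4.6 : 31.7 : 82.1 : 100.0 : 57.9 : 12.9

4.6 : 31.7 : 82.1 : 100.0 : 57.9 : 12.9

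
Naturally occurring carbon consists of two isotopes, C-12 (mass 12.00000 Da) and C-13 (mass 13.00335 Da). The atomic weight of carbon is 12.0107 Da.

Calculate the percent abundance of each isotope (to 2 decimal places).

C-12: 98.93%, C-13: 1.07%

Let x be the fractional abundance of C-12; then C-13 has abundance 1 − x.
12.00000·x + 13.00335·(1 − x) = 12.0107
(12.00000 − 13.00335)·x = 12.0107 − 13.00335
x = -0.99265 / -1.00335 = 0.98934 → 98.93% C-12, 1.07% C-13.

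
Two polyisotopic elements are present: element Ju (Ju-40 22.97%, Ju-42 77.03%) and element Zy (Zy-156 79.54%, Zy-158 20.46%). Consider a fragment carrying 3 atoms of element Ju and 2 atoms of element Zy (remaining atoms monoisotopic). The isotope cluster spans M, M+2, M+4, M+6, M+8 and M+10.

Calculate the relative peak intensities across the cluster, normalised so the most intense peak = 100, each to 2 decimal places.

Element Ju pattern (n=3): 0.01211945 : 0.12192791 : 0.40888582 : 0.45706682
Element Zy pattern (n=2): 0.63266116 : 0.32547768 : 0.04186116
Convolve the two distributions (both contribute in 2-u steps):
  M: 0.01211945×0.63266116 = 0.007668
  M+2: 0.01211945×0.32547768 + 0.12192791×0.63266116 = 0.081084
  M+4: 0.01211945×0.04186116 + 0.12192791×0.32547768 + 0.40888582×0.63266116 = 0.298878
  M+6: 0.12192791×0.04186116 + 0.40888582×0.32547768 + 0.45706682×0.63266116 = 0.427356
  M+8: 0.40888582×0.04186116 + 0.45706682×0.32547768 = 0.165881
  M+10: 0.45706682×0.04186116 = 0.019133
Scale to base peak (0.427356) = 100: 1.79 : 18.97 : 69.94 : 100.00 : 38.82 : 4.48

1.79 : 18.97 : 69.94 : 100.00 : 38.82 : 4.48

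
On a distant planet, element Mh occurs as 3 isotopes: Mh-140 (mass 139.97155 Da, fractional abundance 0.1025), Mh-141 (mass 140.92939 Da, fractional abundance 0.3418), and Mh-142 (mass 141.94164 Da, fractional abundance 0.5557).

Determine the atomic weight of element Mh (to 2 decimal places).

The abundance-weighted mean is 0.1025 × 139.97155 + 0.3418 × 140.92939 + 0.5557 × 141.94164
= 14.347084 + 48.169666 + 78.876969 = 141.393719 Da

141.39 Da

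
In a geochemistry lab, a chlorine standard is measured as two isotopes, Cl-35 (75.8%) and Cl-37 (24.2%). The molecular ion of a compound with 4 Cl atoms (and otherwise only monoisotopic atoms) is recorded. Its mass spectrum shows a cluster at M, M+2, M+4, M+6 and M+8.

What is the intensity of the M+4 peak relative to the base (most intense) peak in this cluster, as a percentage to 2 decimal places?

47.89%

Term probabilities: M 0.3301, M+2 0.4216, M+4 0.2019, M+6 0.0430, M+8 0.0034. Base peak = M+2.
P(M+2) = C(4,1) × 0.758^3 × 0.242^1 = 4 × 0.43551951 × 0.2420 = 0.421583 (base)
P(M+4) = C(4,2) × 0.758^2 × 0.242^2 = 6 × 0.574564 × 0.058564 = 0.201893
Relative intensity = 0.201893 / 0.421583 × 100 = 47.89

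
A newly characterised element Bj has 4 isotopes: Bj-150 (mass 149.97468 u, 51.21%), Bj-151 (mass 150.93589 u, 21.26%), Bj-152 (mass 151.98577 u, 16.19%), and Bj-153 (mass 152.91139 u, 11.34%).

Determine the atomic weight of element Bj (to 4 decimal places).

Weight each isotope mass by its fractional abundance: 0.5121 × 149.97468 + 0.2126 × 150.93589 + 0.1619 × 151.98577 + 0.1134 × 152.91139
= 76.802034 + 32.088970 + 24.606496 + 17.340152 = 150.837652 u

150.8377 u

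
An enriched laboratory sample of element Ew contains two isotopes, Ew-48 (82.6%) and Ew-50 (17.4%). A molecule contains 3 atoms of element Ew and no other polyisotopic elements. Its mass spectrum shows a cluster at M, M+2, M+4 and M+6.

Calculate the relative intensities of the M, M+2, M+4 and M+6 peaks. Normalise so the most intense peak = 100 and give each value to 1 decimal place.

100.0 : 63.2 : 13.3 : 0.9

The 3 Ew atoms are independent, so intensities follow the terms of (0.826 + 0.174)^3.
P(M) = 0.826^3 = 0.563560
P(M+2) = 3 × 0.826^2 × 0.174^1 = 0.356148
P(M+4) = 3 × 0.826^1 × 0.174^2 = 0.075024
P(M+6) = 0.174^3 = 0.005268
The M peak is largest (0.563560); scaling to 100 gives 100.0 : 63.2 : 13.3 : 0.9.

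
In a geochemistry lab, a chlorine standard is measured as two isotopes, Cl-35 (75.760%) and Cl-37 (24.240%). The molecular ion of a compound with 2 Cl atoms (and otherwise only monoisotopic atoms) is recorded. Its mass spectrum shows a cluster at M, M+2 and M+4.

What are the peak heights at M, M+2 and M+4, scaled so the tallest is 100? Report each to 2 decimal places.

100.00 : 63.99 : 10.24

Expanding (0.75760 + 0.24240)^2:
P(M) = 0.75760^2 = 0.573958
P(M+2) = 2 × 0.75760^1 × 0.24240^1 = 0.367284
P(M+4) = 0.24240^2 = 0.058758
The M peak is largest (0.573958); scaling to 100 gives 100.00 : 63.99 : 10.24.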